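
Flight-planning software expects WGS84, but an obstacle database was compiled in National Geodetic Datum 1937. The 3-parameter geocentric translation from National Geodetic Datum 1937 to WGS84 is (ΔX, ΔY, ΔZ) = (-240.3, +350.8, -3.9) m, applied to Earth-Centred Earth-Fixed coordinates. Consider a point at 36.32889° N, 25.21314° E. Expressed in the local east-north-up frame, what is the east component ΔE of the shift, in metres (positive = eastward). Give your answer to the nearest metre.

The local east axis at (φ, λ) is (−sin λ, cos λ, 0), so ΔE = −sin(25.21314°)·(-240.3) + cos(25.21314°)·350.8 = 419.74 m.

ΔE = 420 m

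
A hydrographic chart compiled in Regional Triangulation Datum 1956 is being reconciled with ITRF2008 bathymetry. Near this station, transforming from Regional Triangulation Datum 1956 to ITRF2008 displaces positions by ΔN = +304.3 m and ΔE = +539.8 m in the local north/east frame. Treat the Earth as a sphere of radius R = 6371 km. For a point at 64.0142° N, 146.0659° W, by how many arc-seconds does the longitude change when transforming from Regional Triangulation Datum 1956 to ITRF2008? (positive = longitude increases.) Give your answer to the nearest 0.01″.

At latitude 64.0142°, cos φ = 0.438148.
One radian of longitude at latitude φ spans R cos φ, so Δλ = ΔE / (R cos φ) = 539.8 / (6371000 × 0.438148) = 1.9338e-04 rad = 39.887″.

Δλ = 39.89″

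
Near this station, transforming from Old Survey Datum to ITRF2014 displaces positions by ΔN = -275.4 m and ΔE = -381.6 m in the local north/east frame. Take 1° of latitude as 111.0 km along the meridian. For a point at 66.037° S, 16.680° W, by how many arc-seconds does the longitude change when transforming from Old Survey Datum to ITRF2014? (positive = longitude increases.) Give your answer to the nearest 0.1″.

At latitude -66.037°, cos φ = 0.406147.
1° of longitude at this latitude = 111.0 × cos φ = 45.08 km, so Δλ = -381.6 / 45082.3 = -0.0084645° = -30.472″.

Δλ = -30.5″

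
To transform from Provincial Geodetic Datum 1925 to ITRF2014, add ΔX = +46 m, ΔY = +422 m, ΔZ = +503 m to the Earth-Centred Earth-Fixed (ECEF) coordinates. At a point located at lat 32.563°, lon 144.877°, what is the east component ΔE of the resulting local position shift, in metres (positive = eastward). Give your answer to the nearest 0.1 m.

At φ = 32.563°, λ = 144.877°: sin φ = 0.538227, cos φ = 0.842800, sin λ = 0.575334, cos λ = -0.817919.
ΔE = −sin λ·ΔX + cos λ·ΔY = −(0.575334)·(46) + (-0.817919)·(422) = -371.63 m.

ΔE = -371.6 m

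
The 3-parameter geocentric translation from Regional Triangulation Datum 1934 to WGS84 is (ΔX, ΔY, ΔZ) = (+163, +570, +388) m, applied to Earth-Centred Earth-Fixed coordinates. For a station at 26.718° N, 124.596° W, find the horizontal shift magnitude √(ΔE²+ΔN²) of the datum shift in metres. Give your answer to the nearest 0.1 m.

628.4 m

The local east axis at (φ, λ) is (−sin λ, cos λ, 0), so ΔE = −sin(-124.596°)·163 + cos(-124.596°)·570 = -189.46 m.
The local north axis is (−sin φ cos λ, −sin φ sin λ, cos φ), giving ΔN = 41.610 + 210.957 + 346.573 = 599.14 m.
Horizontal magnitude = √(ΔE² + ΔN²) = √((-189.46)² + 599.14²) = 628.38 m.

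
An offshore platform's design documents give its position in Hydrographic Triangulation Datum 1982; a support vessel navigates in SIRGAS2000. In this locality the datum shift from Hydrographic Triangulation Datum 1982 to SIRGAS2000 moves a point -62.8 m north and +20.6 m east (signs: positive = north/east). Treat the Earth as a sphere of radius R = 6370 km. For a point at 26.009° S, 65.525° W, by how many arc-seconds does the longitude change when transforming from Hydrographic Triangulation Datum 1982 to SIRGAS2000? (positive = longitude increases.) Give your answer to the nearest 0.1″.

Δλ = 0.7″

At latitude -26.009°, cos φ = 0.898725.
One radian of longitude at latitude φ spans R cos φ, so Δλ = ΔE / (R cos φ) = 20.6 / (6370000 × 0.898725) = 3.5983e-06 rad = 0.742″.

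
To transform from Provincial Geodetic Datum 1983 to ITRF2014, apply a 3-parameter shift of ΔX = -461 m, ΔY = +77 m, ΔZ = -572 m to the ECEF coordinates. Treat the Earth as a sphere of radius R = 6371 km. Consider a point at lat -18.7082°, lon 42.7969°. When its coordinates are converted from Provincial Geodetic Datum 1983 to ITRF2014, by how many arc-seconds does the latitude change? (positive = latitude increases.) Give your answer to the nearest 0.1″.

Δφ = -20.5″

sin φ = -0.320749, cos φ = 0.947164, sin λ = 0.679402, cos λ = 0.733767.
North component: ΔN = −sin φ cos λ·ΔX − sin φ sin λ·ΔY + cos φ·ΔZ = −(-0.320749)(0.733767)(-461) − (-0.320749)(0.679402)(77) + (0.947164)(-572) = -633.50 m.
1° of latitude spans πR/180 = 111195 m, so Δφ = -633.50 / 111195 × 3600 = -20.510″.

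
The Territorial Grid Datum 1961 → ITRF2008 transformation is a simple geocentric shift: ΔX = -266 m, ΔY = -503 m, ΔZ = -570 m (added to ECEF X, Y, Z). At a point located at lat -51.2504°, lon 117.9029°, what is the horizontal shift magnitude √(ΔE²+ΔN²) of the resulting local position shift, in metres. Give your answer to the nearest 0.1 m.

The local east axis at (φ, λ) is (−sin λ, cos λ, 0), so ΔE = −sin(117.9029°)·(-266) + cos(117.9029°)·(-503) = 470.47 m.
The local north axis is (−sin φ cos λ, −sin φ sin λ, cos φ), giving ΔN = 97.082 − 346.678 − 356.773 = -606.37 m.
Horizontal magnitude = √(ΔE² + ΔN²) = √(470.47² + (-606.37)²) = 767.48 m.

767.5 m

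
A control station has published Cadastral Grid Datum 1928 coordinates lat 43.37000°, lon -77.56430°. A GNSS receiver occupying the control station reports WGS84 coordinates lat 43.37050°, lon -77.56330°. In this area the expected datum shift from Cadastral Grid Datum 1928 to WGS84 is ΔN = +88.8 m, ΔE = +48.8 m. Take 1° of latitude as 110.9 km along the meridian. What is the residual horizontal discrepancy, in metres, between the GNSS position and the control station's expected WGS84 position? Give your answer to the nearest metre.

46 m

Observed coordinate differences: Δφ = +0.00050°, Δλ = +0.00100°.
Converting to metres (1° lat = 110900 m, cos φ = 0.726934): observed ΔN = 55.5 m, observed ΔE = 80.6 m.
Subtracting the expected shift leaves a residual of 55.5 − (88.8) = -33.3 m north and 80.6 − (48.8) = 31.8 m east.
Residual distance = √((-33.3)² + 31.8²) = 46.1 m.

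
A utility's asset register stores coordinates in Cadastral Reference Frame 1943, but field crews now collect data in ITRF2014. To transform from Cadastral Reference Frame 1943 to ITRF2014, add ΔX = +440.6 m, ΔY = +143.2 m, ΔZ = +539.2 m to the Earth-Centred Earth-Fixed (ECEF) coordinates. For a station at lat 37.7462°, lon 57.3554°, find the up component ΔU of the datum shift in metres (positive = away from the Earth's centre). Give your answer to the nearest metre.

ΔU = 613 m

The local up (radial) axis is (cos φ cos λ, cos φ sin λ, sin φ), giving ΔU = 187.934 + 95.346 + 330.079 = 613.36 m.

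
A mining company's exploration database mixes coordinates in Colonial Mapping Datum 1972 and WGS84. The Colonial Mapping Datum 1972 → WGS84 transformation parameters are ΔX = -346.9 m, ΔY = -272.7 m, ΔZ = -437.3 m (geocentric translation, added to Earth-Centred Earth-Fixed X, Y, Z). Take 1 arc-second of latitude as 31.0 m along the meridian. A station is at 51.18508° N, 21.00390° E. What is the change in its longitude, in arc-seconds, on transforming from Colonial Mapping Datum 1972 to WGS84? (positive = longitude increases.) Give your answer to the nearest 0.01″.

Δλ = -6.70″

sin φ = 0.779175, cos φ = 0.626807, sin λ = 0.358431, cos λ = 0.933556.
East component: ΔE = −sin λ·ΔX + cos λ·ΔY = −(0.358431)(-346.9) + (0.933556)(-272.7) = -130.24 m.
1° of latitude spans 3600 × 31.00 = 111600 m; at latitude φ, 1° of longitude spans that × cos φ = 69951.6 m, so Δλ = -130.24 / 69951.6 × 3600 = -6.703″.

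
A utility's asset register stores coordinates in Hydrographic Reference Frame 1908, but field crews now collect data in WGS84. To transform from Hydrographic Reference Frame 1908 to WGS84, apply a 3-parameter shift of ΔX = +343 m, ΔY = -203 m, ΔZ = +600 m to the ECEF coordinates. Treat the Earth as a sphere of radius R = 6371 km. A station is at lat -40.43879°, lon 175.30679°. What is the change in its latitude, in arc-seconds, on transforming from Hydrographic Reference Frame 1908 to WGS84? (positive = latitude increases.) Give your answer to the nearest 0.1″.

Δφ = 7.3″

sin φ = -0.648635, cos φ = 0.761099, sin λ = 0.081820, cos λ = -0.996647.
North component: ΔN = −sin φ cos λ·ΔX − sin φ sin λ·ΔY + cos φ·ΔZ = −(-0.648635)(-0.996647)(343) − (-0.648635)(0.081820)(-203) + (0.761099)(600) = 224.15 m.
1° of latitude spans πR/180 = 111195 m, so Δφ = 224.15 / 111195 × 3600 = 7.257″.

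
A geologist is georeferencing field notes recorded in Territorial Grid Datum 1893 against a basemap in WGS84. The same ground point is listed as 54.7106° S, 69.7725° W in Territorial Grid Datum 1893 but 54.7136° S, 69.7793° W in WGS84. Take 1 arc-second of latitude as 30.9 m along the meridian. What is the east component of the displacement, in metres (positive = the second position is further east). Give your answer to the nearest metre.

Δφ = -54.7136° − -54.7106° = -0.0030°; Δλ = -69.7793° − -69.7725° = -0.0068°.
1° of latitude = 3600 × 30.90 = 111240 m.
ΔN = Δφ × 111240 = -333.7 m; ΔE = Δλ × 111240 × cos(-54.7106°) = -0.0068 × 111240 × 0.577707 = -437.0 m.

ΔE = -437 m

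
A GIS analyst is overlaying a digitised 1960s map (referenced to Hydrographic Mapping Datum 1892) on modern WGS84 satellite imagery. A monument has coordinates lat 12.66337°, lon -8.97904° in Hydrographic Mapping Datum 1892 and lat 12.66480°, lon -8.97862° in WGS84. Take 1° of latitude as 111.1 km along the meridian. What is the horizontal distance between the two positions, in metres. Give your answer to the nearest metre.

Δφ = 12.66480° − 12.66337° = +0.00143°; Δλ = -8.97862° − -8.97904° = +0.00042°.
ΔN = Δφ × 111100 = 158.9 m; ΔE = Δλ × 111100 × cos(12.66337°) = +0.00042 × 111100 × 0.975675 = 45.5 m.
Distance = √(ΔE² + ΔN²) = √(45.5² + 158.9²) = 165.3 m.

165 m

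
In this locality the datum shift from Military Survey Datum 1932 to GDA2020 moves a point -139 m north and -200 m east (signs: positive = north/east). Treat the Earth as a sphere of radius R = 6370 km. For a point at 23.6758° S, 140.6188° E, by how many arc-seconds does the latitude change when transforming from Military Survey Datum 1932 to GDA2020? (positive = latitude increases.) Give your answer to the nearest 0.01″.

Δφ = -4.50″

On a sphere of radius R, 1 rad of latitude = R, so Δφ = ΔN / R = -139.0 / 6370000 = -2.1821e-05 rad = -4.501″.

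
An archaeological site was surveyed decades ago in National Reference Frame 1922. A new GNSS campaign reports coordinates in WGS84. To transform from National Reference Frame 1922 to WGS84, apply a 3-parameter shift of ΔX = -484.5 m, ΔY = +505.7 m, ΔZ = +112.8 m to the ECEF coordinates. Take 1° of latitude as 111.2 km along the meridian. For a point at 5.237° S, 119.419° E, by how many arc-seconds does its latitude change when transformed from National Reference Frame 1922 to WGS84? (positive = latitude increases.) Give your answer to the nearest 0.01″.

sin φ = -0.091276, cos φ = 0.995826, sin λ = 0.871051, cos λ = -0.491193.
North component: ΔN = −sin φ cos λ·ΔX − sin φ sin λ·ΔY + cos φ·ΔZ = −(-0.091276)(-0.491193)(-484.5) − (-0.091276)(0.871051)(505.7) + (0.995826)(112.8) = 174.26 m.
1° of latitude spans 111200 m, so Δφ = 174.26 / 111200 × 3600 = 5.641″.

Δφ = 5.64″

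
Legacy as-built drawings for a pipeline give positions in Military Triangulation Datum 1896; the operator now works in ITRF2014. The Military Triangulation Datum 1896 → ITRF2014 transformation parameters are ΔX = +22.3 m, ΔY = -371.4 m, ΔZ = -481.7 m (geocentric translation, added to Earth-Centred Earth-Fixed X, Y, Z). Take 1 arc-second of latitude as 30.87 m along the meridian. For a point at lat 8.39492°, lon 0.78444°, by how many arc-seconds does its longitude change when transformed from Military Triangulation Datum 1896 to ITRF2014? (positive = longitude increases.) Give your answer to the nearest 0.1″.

Δλ = -12.2″

sin φ = 0.145995, cos φ = 0.989285, sin λ = 0.013691, cos λ = 0.999906.
East component: ΔE = −sin λ·ΔX + cos λ·ΔY = −(0.013691)(22.3) + (0.999906)(-371.4) = -371.67 m.
1° of latitude spans 3600 × 30.87 = 111132 m; at latitude φ, 1° of longitude spans that × cos φ = 109941.3 m, so Δλ = -371.67 / 109941.3 × 3600 = -12.170″.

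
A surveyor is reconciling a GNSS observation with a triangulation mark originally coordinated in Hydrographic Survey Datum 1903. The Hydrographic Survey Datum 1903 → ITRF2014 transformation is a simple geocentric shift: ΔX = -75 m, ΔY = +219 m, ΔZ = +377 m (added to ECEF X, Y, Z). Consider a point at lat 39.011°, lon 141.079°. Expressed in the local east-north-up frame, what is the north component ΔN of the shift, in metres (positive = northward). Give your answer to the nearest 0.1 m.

ΔN = 169.6 m

At φ = 39.011°, λ = 141.079°: sin φ = 0.629470, cos φ = 0.777025, sin λ = 0.628248, cos λ = -0.778013.
ΔN = −sin φ cos λ·ΔX − sin φ sin λ·ΔY + cos φ·ΔZ = −(0.629470)(-0.778013)(-75) − (0.629470)(0.628248)(219) + (0.777025)(377) = 169.60 m.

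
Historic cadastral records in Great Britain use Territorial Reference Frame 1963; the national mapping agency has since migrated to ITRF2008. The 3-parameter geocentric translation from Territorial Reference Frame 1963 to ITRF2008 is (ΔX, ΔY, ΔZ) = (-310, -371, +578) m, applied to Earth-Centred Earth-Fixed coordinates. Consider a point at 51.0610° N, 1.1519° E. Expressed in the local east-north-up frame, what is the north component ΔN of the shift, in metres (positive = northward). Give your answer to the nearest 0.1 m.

At φ = 51.0610°, λ = 1.1519°: sin φ = 0.777816, cos φ = 0.628493, sin λ = 0.020103, cos λ = 0.999798.
ΔN = −sin φ cos λ·ΔX − sin φ sin λ·ΔY + cos φ·ΔZ = −(0.777816)(0.999798)(-310) − (0.777816)(0.020103)(-371) + (0.628493)(578) = 610.14 m.

ΔN = 610.1 m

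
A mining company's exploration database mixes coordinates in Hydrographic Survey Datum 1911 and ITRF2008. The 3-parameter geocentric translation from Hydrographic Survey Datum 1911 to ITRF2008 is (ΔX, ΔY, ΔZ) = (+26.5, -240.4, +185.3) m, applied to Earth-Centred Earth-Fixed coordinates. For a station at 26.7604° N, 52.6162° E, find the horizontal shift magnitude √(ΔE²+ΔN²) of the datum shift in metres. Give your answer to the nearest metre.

The local east axis at (φ, λ) is (−sin λ, cos λ, 0), so ΔE = −sin(52.6162°)·26.5 + cos(52.6162°)·(-240.4) = -167.02 m.
The local north axis is (−sin φ cos λ, −sin φ sin λ, cos φ), giving ΔN = -7.244 + 86.008 + 165.454 = 244.22 m.
Horizontal magnitude = √(ΔE² + ΔN²) = √((-167.02)² + 244.22²) = 295.87 m.

296 m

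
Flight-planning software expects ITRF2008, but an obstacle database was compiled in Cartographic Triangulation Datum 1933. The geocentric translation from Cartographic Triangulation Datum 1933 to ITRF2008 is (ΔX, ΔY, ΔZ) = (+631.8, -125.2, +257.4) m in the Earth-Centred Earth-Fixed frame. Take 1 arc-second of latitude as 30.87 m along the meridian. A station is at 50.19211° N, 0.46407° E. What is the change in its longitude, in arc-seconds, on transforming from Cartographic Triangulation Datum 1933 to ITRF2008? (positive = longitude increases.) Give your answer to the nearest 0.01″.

sin φ = 0.768195, cos φ = 0.640215, sin λ = 0.008099, cos λ = 0.999967.
East component: ΔE = −sin λ·ΔX + cos λ·ΔY = −(0.008099)(631.8) + (0.999967)(-125.2) = -130.31 m.
1° of latitude spans 3600 × 30.87 = 111132 m; at latitude φ, 1° of longitude spans that × cos φ = 71148.4 m, so Δλ = -130.31 / 71148.4 × 3600 = -6.594″.

Δλ = -6.59″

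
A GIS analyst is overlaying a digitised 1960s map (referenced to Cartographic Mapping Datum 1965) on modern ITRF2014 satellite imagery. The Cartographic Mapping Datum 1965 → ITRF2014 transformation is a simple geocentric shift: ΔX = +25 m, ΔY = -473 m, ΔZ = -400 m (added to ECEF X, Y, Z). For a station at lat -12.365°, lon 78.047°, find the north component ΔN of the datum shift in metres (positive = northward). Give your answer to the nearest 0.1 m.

ΔN = -488.7 m

At φ = -12.365°, λ = 78.047°: sin φ = -0.214139, cos φ = 0.976803, sin λ = 0.978318, cos λ = 0.207109.
ΔN = −sin φ cos λ·ΔX − sin φ sin λ·ΔY + cos φ·ΔZ = −(-0.214139)(0.207109)(25) − (-0.214139)(0.978318)(-473) + (0.976803)(-400) = -488.70 m.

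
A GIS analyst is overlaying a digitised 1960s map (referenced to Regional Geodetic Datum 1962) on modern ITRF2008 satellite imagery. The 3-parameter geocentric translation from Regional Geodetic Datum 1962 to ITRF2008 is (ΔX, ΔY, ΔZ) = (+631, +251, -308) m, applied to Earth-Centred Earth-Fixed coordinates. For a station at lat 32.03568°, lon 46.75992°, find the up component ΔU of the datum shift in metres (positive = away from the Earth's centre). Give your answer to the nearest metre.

ΔU = 358 m

The local up (radial) axis is (cos φ cos λ, cos φ sin λ, sin φ), giving ΔU = 366.444 + 155.006 − 163.378 = 358.07 m.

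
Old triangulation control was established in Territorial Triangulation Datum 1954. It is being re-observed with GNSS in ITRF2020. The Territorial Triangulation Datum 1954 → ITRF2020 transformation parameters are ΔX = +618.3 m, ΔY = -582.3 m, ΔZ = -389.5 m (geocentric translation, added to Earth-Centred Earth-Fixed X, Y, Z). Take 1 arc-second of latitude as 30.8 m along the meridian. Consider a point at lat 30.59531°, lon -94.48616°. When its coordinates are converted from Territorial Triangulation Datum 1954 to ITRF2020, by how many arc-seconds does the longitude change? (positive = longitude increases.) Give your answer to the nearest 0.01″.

Δλ = 24.97″

sin φ = 0.508971, cos φ = 0.860784, sin λ = -0.996936, cos λ = -0.078218.
East component: ΔE = −sin λ·ΔX + cos λ·ΔY = −(-0.996936)(618.3) + (-0.078218)(-582.3) = 661.95 m.
1° of latitude spans 3600 × 30.80 = 110880 m; at latitude φ, 1° of longitude spans that × cos φ = 95443.7 m, so Δλ = 661.95 / 95443.7 × 3600 = 24.968″.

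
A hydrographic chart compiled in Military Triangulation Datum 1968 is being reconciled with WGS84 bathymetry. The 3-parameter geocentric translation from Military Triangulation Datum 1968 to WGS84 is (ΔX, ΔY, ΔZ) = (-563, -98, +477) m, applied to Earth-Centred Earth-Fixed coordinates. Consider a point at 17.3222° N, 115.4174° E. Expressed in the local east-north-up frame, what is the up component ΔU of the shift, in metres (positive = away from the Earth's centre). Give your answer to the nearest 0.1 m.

ΔU = 288.2 m

The local up (radial) axis is (cos φ cos λ, cos φ sin λ, sin φ), giving ΔU = 230.685 − 84.500 + 142.024 = 288.21 m.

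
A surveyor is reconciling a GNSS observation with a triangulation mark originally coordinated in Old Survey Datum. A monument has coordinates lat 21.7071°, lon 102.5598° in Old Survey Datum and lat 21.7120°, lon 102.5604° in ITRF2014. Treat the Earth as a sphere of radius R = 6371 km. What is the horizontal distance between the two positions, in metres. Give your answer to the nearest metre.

548 m

Δφ = 21.7120° − 21.7071° = +0.0049°; Δλ = 102.5604° − 102.5598° = +0.0006°.
1° along a meridian = πR/180 = 111195 m.
ΔN = Δφ × 111195 = 544.9 m; ΔE = Δλ × 111195 × cos(21.7071°) = +0.0006 × 111195 × 0.929087 = 62.0 m.
Distance = √(ΔE² + ΔN²) = √(62.0² + 544.9²) = 548.4 m.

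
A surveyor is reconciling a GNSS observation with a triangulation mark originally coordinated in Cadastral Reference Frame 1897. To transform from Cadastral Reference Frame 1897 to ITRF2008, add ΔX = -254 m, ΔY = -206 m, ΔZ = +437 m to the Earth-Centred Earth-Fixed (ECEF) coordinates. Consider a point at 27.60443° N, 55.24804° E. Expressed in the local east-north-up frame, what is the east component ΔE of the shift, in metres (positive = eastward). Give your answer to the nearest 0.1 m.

ΔE = 91.3 m

At φ = 27.60443°, λ = 55.24804°: sin φ = 0.463365, cos φ = 0.886168, sin λ = 0.821627, cos λ = 0.570025.
ΔE = −sin λ·ΔX + cos λ·ΔY = −(0.821627)·(-254) + (0.570025)·(-206) = 91.27 m.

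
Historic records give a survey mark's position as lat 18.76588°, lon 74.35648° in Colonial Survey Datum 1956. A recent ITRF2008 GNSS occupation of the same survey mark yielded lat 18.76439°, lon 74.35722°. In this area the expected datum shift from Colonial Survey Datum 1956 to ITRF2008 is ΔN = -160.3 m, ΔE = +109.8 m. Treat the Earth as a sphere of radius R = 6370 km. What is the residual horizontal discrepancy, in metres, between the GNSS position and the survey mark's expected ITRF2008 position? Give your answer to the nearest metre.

32 m

Observed coordinate differences: Δφ = -0.00149°, Δλ = +0.00074°.
Converting to metres (1° lat = 111177 m, cos φ = 0.946841): observed ΔN = -165.7 m, observed ΔE = 77.9 m.
Subtracting the expected shift leaves a residual of -165.7 − (-160.3) = -5.4 m north and 77.9 − (109.8) = -31.9 m east.
Residual distance = √((-5.4)² + (-31.9)²) = 32.3 m.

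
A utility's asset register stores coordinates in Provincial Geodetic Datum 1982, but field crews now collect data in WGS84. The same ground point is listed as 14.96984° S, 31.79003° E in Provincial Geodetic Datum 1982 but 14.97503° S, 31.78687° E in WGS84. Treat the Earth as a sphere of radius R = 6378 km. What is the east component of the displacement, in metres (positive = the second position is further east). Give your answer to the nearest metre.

ΔE = -340 m

Δφ = -14.97503° − -14.96984° = -0.00519°; Δλ = 31.78687° − 31.79003° = -0.00316°.
1° along a meridian = πR/180 = 111317 m.
ΔN = Δφ × 111317 = -577.7 m; ΔE = Δλ × 111317 × cos(-14.96984°) = -0.00316 × 111317 × 0.966062 = -339.8 m.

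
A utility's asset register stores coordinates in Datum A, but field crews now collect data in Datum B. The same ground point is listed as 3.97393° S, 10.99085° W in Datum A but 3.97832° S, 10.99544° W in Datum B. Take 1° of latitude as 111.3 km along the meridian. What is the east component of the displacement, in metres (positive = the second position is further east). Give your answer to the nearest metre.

ΔE = -510 m

Δφ = -3.97832° − -3.97393° = -0.00439°; Δλ = -10.99544° − -10.99085° = -0.00459°.
ΔN = Δφ × 111300 = -488.6 m; ΔE = Δλ × 111300 × cos(-3.97393°) = -0.00459 × 111300 × 0.997596 = -509.6 m.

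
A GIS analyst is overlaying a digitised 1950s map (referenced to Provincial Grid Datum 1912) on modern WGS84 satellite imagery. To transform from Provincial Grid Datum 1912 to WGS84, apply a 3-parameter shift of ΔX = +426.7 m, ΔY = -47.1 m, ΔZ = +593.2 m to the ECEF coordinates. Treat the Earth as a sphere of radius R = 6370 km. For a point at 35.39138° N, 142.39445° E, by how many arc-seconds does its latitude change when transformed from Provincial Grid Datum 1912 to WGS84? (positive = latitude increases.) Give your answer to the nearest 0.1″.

sin φ = 0.579159, cos φ = 0.815215, sin λ = 0.610222, cos λ = -0.792231.
North component: ΔN = −sin φ cos λ·ΔX − sin φ sin λ·ΔY + cos φ·ΔZ = −(0.579159)(-0.792231)(426.7) − (0.579159)(0.610222)(-47.1) + (0.815215)(593.2) = 696.01 m.
1° of latitude spans πR/180 = 111177 m, so Δφ = 696.01 / 111177 × 3600 = 22.537″.

Δφ = 22.5″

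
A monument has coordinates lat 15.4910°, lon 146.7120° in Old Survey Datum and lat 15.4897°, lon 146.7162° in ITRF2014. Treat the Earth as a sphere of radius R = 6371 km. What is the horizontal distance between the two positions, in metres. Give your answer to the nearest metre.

473 m

Δφ = 15.4897° − 15.4910° = -0.0013°; Δλ = 146.7162° − 146.7120° = +0.0042°.
1° along a meridian = πR/180 = 111195 m.
ΔN = Δφ × 111195 = -144.6 m; ΔE = Δλ × 111195 × cos(15.4910°) = +0.0042 × 111195 × 0.963672 = 450.1 m.
Distance = √(ΔE² + ΔN²) = √(450.1² + (-144.6)²) = 472.7 m.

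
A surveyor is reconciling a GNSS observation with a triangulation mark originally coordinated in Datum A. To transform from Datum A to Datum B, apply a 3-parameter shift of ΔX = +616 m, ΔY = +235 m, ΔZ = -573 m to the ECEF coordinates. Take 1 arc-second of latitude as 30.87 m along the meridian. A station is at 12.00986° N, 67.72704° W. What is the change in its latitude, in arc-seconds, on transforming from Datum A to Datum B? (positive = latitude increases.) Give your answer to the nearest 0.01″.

sin φ = 0.208080, cos φ = 0.978112, sin λ = -0.925389, cos λ = 0.379019.
North component: ΔN = −sin φ cos λ·ΔX − sin φ sin λ·ΔY + cos φ·ΔZ = −(0.208080)(0.379019)(616) − (0.208080)(-0.925389)(235) + (0.978112)(-573) = -563.79 m.
1° of latitude spans 3600 × 30.87 = 111132 m, so Δφ = -563.79 / 111132 × 3600 = -18.263″.

Δφ = -18.26″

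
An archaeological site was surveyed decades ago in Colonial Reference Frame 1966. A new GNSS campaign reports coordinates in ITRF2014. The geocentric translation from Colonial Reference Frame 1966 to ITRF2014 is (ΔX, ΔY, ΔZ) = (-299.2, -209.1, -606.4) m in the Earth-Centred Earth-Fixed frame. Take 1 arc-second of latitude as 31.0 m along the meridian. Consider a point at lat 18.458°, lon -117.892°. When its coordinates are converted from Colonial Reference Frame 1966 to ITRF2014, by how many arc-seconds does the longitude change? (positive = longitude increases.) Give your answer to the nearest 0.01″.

Δλ = -5.67″

sin φ = 0.316609, cos φ = 0.948556, sin λ = -0.883831, cos λ = -0.467806.
East component: ΔE = −sin λ·ΔX + cos λ·ΔY = −(-0.883831)(-299.2) + (-0.467806)(-209.1) = -166.62 m.
1° of latitude spans 3600 × 31.00 = 111600 m; at latitude φ, 1° of longitude spans that × cos φ = 105858.8 m, so Δλ = -166.62 / 105858.8 × 3600 = -5.666″.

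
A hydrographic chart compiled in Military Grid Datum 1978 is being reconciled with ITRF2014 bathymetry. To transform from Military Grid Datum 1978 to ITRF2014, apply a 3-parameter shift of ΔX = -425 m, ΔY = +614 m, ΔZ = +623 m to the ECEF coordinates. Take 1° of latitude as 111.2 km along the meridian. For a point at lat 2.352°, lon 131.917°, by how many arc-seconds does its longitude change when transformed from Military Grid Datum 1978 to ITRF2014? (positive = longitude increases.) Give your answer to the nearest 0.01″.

sin φ = 0.041039, cos φ = 0.999158, sin λ = 0.744113, cos λ = -0.668053.
East component: ΔE = −sin λ·ΔX + cos λ·ΔY = −(0.744113)(-425) + (-0.668053)(614) = -93.94 m.
1° of latitude spans 111200 m; at latitude φ, 1° of longitude spans that × cos φ = 111106.3 m, so Δλ = -93.94 / 111106.3 × 3600 = -3.044″.

Δλ = -3.04″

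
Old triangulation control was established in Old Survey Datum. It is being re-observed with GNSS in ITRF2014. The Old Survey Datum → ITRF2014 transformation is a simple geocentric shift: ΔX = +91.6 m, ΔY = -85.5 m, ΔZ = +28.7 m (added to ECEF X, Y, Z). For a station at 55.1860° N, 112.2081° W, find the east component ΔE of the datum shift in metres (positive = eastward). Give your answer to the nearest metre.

At φ = 55.1860°, λ = -112.2081°: sin φ = 0.821010, cos φ = 0.570914, sin λ = -0.925817, cos λ = -0.377972.
ΔE = −sin λ·ΔX + cos λ·ΔY = −(-0.925817)·(91.6) + (-0.377972)·(-85.5) = 117.12 m.

ΔE = 117 m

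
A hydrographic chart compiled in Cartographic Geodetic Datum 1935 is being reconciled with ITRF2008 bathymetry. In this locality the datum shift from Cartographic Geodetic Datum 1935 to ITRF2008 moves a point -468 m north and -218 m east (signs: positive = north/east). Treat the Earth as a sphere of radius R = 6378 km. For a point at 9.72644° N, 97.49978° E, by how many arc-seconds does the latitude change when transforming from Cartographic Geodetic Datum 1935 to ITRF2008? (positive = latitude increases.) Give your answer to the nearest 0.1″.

Δφ = -15.1″

On a sphere of radius R, 1 rad of latitude = R, so Δφ = ΔN / R = -468.0 / 6378000 = -7.3377e-05 rad = -15.135″.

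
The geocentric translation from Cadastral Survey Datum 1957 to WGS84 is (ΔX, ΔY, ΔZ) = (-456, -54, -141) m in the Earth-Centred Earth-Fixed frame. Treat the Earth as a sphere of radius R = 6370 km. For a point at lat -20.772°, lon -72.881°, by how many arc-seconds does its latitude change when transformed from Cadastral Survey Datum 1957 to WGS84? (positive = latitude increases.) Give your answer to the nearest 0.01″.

Δφ = -5.22″

sin φ = -0.354650, cos φ = 0.934999, sin λ = -0.955695, cos λ = 0.294357.
North component: ΔN = −sin φ cos λ·ΔX − sin φ sin λ·ΔY + cos φ·ΔZ = −(-0.354650)(0.294357)(-456) − (-0.354650)(-0.955695)(-54) + (0.934999)(-141) = -161.14 m.
1° of latitude spans πR/180 = 111177 m, so Δφ = -161.14 / 111177 × 3600 = -5.218″.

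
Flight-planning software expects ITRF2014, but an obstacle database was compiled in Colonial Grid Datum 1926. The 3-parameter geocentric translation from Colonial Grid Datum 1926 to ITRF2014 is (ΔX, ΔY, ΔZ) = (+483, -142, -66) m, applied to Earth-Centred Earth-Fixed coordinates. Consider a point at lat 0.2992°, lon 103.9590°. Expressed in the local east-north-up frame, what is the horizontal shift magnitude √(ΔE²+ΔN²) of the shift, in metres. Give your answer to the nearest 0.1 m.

At φ = 0.2992°, λ = 103.9590°: sin φ = 0.005222, cos φ = 0.999986, sin λ = 0.970469, cos λ = -0.241228.
ΔE = −sin λ·ΔX + cos λ·ΔY = −(0.970469)·(483) + (-0.241228)·(-142) = -434.48 m.
ΔN = −sin φ cos λ·ΔX − sin φ sin λ·ΔY + cos φ·ΔZ = −(0.005222)(-0.241228)(483) − (0.005222)(0.970469)(-142) + (0.999986)(-66) = -64.67 m.
Horizontal magnitude = √(ΔE² + ΔN²) = √((-434.48)² + (-64.67)²) = 439.27 m.

439.3 m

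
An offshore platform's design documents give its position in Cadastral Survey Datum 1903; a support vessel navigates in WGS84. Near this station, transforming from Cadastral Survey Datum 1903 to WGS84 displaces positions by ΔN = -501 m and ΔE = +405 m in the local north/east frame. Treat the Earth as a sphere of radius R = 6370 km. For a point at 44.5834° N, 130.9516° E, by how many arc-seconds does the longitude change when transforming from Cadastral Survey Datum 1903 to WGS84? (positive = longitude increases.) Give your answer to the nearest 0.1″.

Δλ = 18.4″

At latitude 44.5834°, cos φ = 0.712229.
One radian of longitude at latitude φ spans R cos φ, so Δλ = ΔE / (R cos φ) = 405.0 / (6370000 × 0.712229) = 8.9268e-05 rad = 18.413″.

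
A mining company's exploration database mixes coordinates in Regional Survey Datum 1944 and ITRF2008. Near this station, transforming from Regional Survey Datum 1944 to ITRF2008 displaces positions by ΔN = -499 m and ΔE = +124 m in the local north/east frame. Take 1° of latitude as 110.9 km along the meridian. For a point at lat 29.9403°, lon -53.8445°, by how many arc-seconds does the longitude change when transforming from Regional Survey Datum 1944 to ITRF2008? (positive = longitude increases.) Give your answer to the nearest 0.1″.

Δλ = 4.6″

At latitude 29.9403°, cos φ = 0.866546.
1° of longitude at this latitude = 110.9 × cos φ = 96.10 km, so Δλ = 124.0 / 96099.9 = 0.0012903° = 4.645″.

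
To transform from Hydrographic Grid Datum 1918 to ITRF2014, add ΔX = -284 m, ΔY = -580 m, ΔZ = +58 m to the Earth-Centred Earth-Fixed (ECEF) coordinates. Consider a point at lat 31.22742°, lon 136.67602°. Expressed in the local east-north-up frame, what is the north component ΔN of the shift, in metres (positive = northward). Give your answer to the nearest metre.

The local north axis is (−sin φ cos λ, −sin φ sin λ, cos φ), giving ΔN = -107.112 + 206.312 + 49.597 = 148.80 m.

ΔN = 149 m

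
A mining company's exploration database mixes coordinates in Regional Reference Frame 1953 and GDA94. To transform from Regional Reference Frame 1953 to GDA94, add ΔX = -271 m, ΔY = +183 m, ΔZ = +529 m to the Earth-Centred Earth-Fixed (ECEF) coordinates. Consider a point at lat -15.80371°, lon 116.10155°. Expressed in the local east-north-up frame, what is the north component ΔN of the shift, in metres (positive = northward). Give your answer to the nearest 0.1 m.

At φ = -15.80371°, λ = 116.10155°: sin φ = -0.272343, cos φ = 0.962200, sin λ = 0.898016, cos λ = -0.439963.
ΔN = −sin φ cos λ·ΔX − sin φ sin λ·ΔY + cos φ·ΔZ = −(-0.272343)(-0.439963)(-271) − (-0.272343)(0.898016)(183) + (0.962200)(529) = 586.23 m.

ΔN = 586.2 m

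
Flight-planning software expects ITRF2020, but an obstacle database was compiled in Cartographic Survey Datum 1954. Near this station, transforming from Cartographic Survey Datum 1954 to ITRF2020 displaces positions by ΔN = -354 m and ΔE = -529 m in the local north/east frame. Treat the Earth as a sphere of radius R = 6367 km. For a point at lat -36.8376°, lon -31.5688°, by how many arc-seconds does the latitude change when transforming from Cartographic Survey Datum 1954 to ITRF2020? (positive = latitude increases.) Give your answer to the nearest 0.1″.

Δφ = -11.5″

On a sphere of radius R, 1 rad of latitude = R, so Δφ = ΔN / R = -354.0 / 6367000 = -5.5599e-05 rad = -11.468″.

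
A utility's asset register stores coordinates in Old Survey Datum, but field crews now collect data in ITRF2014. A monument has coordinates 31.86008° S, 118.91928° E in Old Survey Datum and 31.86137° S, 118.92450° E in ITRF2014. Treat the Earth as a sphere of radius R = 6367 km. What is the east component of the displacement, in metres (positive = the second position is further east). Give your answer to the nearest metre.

Δφ = -31.86137° − -31.86008° = -0.00129°; Δλ = 118.92450° − 118.91928° = +0.00522°.
1° along a meridian = πR/180 = 111125 m.
ΔN = Δφ × 111125 = -143.4 m; ΔE = Δλ × 111125 × cos(-31.86008°) = +0.00522 × 111125 × 0.849340 = 492.7 m.

ΔE = 493 m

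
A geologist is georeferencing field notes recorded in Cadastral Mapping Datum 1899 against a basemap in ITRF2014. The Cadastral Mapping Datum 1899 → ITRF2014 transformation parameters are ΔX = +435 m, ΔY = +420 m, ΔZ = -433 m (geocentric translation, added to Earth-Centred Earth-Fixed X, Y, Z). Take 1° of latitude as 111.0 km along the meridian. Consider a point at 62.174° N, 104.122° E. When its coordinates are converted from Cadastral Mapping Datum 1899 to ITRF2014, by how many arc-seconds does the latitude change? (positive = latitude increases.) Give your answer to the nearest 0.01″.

Δφ = -15.19″

sin φ = 0.884369, cos φ = 0.466788, sin λ = 0.969778, cos λ = -0.243987.
North component: ΔN = −sin φ cos λ·ΔX − sin φ sin λ·ΔY + cos φ·ΔZ = −(0.884369)(-0.243987)(435) − (0.884369)(0.969778)(420) + (0.466788)(-433) = -468.47 m.
1° of latitude spans 111000 m, so Δφ = -468.47 / 111000 × 3600 = -15.194″.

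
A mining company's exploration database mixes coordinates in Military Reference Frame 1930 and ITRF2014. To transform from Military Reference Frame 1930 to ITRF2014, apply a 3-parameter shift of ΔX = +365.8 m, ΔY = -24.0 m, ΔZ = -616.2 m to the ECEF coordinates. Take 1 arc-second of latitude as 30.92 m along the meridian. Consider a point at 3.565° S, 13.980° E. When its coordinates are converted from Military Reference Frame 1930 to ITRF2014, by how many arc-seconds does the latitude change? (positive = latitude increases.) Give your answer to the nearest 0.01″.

Δφ = -19.19″

sin φ = -0.062181, cos φ = 0.998065, sin λ = 0.241583, cos λ = 0.970380.
North component: ΔN = −sin φ cos λ·ΔX − sin φ sin λ·ΔY + cos φ·ΔZ = −(-0.062181)(0.970380)(365.8) − (-0.062181)(0.241583)(-24.0) + (0.998065)(-616.2) = -593.30 m.
1° of latitude spans 3600 × 30.92 = 111312 m, so Δφ = -593.30 / 111312 × 3600 = -19.188″.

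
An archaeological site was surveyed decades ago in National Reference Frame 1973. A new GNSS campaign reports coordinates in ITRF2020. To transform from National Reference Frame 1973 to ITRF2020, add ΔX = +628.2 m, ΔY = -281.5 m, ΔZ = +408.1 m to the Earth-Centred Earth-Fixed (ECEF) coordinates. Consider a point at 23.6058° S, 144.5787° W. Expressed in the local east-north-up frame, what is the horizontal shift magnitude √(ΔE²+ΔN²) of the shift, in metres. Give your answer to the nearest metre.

The local east axis at (φ, λ) is (−sin λ, cos λ, 0), so ΔE = −sin(-144.5787°)·628.2 + cos(-144.5787°)·(-281.5) = 593.49 m.
The local north axis is (−sin φ cos λ, −sin φ sin λ, cos φ), giving ΔN = -204.997 + 65.333 + 373.951 = 234.29 m.
Horizontal magnitude = √(ΔE² + ΔN²) = √(593.49² + 234.29²) = 638.06 m.

638 m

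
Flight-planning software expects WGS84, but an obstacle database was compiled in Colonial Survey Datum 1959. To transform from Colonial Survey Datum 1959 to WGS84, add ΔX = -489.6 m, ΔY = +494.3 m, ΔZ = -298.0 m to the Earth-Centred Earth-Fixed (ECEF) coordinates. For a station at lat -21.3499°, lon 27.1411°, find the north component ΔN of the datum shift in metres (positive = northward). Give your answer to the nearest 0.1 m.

At φ = -21.3499°, λ = 27.1411°: sin φ = -0.364063, cos φ = 0.931375, sin λ = 0.456183, cos λ = 0.889886.
ΔN = −sin φ cos λ·ΔX − sin φ sin λ·ΔY + cos φ·ΔZ = −(-0.364063)(0.889886)(-489.6) − (-0.364063)(0.456183)(494.3) + (0.931375)(-298.0) = -354.07 m.

ΔN = -354.1 m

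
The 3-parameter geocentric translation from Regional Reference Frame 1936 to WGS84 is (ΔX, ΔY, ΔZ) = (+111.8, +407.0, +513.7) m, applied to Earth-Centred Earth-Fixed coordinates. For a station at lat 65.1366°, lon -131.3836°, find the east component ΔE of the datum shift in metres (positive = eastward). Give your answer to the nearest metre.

The local east axis at (φ, λ) is (−sin λ, cos λ, 0), so ΔE = −sin(-131.3836°)·111.8 + cos(-131.3836°)·407.0 = -185.18 m.

ΔE = -185 m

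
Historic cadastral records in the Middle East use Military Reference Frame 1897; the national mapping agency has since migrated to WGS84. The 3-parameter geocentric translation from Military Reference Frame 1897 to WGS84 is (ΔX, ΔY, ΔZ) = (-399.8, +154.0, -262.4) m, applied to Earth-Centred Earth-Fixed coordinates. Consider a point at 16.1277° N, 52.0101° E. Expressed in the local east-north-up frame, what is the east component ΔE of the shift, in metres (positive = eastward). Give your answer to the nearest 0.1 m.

ΔE = 409.9 m

The local east axis at (φ, λ) is (−sin λ, cos λ, 0), so ΔE = −sin(52.0101°)·(-399.8) + cos(52.0101°)·154.0 = 409.88 m.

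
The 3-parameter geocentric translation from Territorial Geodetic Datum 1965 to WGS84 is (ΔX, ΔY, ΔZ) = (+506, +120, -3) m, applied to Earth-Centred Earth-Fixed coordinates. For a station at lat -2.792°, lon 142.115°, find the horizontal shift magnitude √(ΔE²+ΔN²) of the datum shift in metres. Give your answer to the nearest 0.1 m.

405.9 m

At φ = -2.792°, λ = 142.115°: sin φ = -0.048710, cos φ = 0.998813, sin λ = 0.614079, cos λ = -0.789245.
ΔE = −sin λ·ΔX + cos λ·ΔY = −(0.614079)·(506) + (-0.789245)·(120) = -405.43 m.
ΔN = −sin φ cos λ·ΔX − sin φ sin λ·ΔY + cos φ·ΔZ = −(-0.048710)(-0.789245)(506) − (-0.048710)(0.614079)(120) + (0.998813)(-3) = -18.86 m.
Horizontal magnitude = √(ΔE² + ΔN²) = √((-405.43)² + (-18.86)²) = 405.87 m.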